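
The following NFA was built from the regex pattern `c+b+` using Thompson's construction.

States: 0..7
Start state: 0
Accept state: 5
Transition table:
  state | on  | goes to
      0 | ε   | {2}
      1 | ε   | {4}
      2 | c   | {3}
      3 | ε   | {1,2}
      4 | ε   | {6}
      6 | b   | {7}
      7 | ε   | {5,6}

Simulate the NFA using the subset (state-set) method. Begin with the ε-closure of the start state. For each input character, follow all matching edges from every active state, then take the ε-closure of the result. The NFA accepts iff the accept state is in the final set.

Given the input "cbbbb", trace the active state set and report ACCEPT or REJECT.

Answer: ACCEPT

Steps:
initial (ε-close {0}): {0,2}
'c' @ 1: {1,2,3,4,6}
'b' @ 2: {5,6,7}  (accept∈set)
'b' @ 3: {5,6,7}  (accept∈set)
'b' @ 4: {5,6,7}  (accept∈set)
'b' @ 5: {5,6,7}  (accept∈set)
final: {5,6,7}; accept 5 in set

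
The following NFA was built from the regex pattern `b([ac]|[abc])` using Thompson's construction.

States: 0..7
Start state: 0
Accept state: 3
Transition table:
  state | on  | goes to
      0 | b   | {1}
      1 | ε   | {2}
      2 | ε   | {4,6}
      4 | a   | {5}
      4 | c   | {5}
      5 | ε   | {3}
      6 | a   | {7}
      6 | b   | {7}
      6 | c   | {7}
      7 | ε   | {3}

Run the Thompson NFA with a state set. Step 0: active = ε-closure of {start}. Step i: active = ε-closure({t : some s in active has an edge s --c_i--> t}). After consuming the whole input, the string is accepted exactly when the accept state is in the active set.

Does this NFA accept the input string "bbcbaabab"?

Answer: REJECT

Steps:
start: ε-closure({0}) = {0}
'b' @ 1: {1,2,4,6}
'b' @ 2: {3,7}  [accepting]
'c' @ 3: {}  — no active states
rest 'baabab' ignored (set empty)
after full input: {}  (accept=3 not in)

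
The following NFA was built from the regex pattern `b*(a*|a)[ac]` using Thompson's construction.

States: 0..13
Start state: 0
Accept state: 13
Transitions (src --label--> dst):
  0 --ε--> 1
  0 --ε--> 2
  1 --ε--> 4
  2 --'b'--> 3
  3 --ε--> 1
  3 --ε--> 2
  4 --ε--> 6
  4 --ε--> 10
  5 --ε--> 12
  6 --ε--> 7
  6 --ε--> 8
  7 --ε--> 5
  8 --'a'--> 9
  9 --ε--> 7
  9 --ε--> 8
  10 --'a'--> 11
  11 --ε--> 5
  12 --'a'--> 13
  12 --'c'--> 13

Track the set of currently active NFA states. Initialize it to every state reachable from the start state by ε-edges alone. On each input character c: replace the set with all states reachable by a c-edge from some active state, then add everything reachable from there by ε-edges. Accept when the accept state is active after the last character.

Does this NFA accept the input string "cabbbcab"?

start: ε-closure({0}) = {0,1,2,4,5,6,7,8,10,12}
'c' @ 1: {13}  [accepting]
'a' @ 2: {}  — state set empty
rest 'bbbcab' ignored (set empty)
end set {} — state 13 not in

Answer: REJECT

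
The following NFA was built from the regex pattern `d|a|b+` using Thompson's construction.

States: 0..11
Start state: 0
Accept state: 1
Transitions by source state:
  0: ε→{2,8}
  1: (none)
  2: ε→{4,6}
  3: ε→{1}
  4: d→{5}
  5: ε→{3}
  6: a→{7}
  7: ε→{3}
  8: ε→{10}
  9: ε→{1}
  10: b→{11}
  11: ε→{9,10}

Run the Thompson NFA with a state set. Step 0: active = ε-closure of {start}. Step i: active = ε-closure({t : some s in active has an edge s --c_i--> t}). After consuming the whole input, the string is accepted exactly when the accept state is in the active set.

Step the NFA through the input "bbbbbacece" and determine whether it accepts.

start: ε-closure({0}) = {0,2,4,6,8,10}
'b' @ 1: {1,9,10,11}  [accepting]
'b' @ 2: {1,9,10,11}  [accepting]
'b' @ 3: {1,9,10,11}  [accepting]
'b' @ 4: {1,9,10,11}  [accepting]
'b' @ 5: {1,9,10,11}  [accepting]
'a' @ 6: {}  — state set empty
rest 'cece' ignored (set empty)
after full input: {}  (accept=1 not in)

Answer: REJECT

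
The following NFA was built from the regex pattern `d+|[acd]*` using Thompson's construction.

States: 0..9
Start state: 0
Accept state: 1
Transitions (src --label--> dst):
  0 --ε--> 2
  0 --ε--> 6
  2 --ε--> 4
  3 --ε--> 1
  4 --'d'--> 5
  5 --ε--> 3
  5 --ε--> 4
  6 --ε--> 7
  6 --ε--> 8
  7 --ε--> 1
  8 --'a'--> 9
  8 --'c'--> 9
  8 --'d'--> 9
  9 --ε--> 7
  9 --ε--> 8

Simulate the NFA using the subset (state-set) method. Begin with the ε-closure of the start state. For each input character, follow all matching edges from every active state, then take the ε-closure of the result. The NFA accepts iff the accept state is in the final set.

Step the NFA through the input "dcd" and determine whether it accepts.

S₀ = ε-closure({0}) = {0,1,2,4,6,7,8}
'd' @ 1: {1,3,4,5,7,8,9}  (accept∈set)
'c' @ 2: {1,7,8,9}  (accept∈set)
'd' @ 3: {1,7,8,9}  (accept∈set)
after full input: {1,7,8,9}  (accept=1 in)

Answer: ACCEPT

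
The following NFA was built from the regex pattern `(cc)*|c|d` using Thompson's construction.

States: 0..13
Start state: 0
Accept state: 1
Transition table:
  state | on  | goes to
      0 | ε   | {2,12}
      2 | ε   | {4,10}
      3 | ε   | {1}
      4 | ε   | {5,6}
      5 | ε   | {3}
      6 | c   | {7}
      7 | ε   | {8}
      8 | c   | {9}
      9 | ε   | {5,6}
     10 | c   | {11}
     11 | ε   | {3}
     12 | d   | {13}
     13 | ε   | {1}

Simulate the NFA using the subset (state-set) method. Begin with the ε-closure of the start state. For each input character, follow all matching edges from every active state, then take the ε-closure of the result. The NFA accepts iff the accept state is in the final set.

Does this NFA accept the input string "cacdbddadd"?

Answer: REJECT

Derivation:
S₀ = ε-closure({0}) = {0,1,2,3,4,5,6,10,12}
'c' @ 1: {1,3,7,8,11}  (accept∈set)
'a' @ 2: {}  — no active states
rest 'cdbddadd' ignored (set empty)
end set {} — state 1 not in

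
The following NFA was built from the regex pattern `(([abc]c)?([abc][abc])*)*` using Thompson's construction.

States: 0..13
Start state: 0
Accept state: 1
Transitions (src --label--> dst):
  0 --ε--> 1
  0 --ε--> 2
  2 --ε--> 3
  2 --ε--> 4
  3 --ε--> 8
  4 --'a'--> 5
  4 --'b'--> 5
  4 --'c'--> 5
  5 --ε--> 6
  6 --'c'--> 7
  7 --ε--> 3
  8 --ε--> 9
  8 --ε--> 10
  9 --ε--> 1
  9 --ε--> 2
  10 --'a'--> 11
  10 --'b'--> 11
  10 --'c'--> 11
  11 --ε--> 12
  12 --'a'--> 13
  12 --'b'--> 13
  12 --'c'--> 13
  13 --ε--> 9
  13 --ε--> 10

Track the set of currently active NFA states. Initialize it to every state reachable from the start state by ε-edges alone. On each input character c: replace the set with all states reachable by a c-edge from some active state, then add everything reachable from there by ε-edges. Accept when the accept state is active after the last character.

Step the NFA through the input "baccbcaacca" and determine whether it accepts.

S₀ = ε-closure({0}) = {0,1,2,3,4,8,9,10}
'b' @ 1: {5,6,11,12}
'a' @ 2: {1,2,3,4,8,9,10,13}  [accepting]
'c' @ 3: {5,6,11,12}
'c' @ 4: {1,2,3,4,7,8,9,10,13}  [accepting]
'b' @ 5: {5,6,11,12}
'c' @ 6: {1,2,3,4,7,8,9,10,13}  [accepting]
'a' @ 7: {5,6,11,12}
'a' @ 8: {1,2,3,4,8,9,10,13}  [accepting]
'c' @ 9: {5,6,11,12}
'c' @ 10: {1,2,3,4,7,8,9,10,13}  [accepting]
'a' @ 11: {5,6,11,12}
end set {5,6,11,12} — state 1 not in

Answer: REJECT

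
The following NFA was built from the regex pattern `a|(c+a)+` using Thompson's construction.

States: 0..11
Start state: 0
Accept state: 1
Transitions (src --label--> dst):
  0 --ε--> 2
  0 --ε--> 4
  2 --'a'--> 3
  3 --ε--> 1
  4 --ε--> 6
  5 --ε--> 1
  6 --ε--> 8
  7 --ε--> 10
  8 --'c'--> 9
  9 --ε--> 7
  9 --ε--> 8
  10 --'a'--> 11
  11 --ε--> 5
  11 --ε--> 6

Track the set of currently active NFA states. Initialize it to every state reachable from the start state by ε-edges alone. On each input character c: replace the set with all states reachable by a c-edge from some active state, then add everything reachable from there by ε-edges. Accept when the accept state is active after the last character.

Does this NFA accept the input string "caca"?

Answer: ACCEPT

Trace:
S₀ = ε-closure({0}) = {0,2,4,6,8}
'c' @ 1: {7,8,9,10}
'a' @ 2: {1,5,6,8,11}  [accepting]
'c' @ 3: {7,8,9,10}
'a' @ 4: {1,5,6,8,11}  [accepting]
after full input: {1,5,6,8,11}  (accept=1 in)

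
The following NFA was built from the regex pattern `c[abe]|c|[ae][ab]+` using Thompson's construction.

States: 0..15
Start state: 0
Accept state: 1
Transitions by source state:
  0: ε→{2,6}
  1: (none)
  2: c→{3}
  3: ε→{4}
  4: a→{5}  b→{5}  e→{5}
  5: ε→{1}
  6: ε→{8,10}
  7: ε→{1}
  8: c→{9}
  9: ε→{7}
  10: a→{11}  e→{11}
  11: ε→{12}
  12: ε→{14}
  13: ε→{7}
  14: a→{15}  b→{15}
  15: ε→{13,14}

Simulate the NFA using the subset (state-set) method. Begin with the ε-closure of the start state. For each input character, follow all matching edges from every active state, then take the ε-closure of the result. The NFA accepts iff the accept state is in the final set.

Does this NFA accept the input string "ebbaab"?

Answer: ACCEPT

Steps:
initial (ε-close {0}): {0,2,6,8,10}
'e' @ 1: {11,12,14}
'b' @ 2: {1,7,13,14,15}  ✓accept
'b' @ 3: {1,7,13,14,15}  ✓accept
'a' @ 4: {1,7,13,14,15}  ✓accept
'a' @ 5: {1,7,13,14,15}  ✓accept
'b' @ 6: {1,7,13,14,15}  ✓accept
after full input: {1,7,13,14,15}  (accept=1 in)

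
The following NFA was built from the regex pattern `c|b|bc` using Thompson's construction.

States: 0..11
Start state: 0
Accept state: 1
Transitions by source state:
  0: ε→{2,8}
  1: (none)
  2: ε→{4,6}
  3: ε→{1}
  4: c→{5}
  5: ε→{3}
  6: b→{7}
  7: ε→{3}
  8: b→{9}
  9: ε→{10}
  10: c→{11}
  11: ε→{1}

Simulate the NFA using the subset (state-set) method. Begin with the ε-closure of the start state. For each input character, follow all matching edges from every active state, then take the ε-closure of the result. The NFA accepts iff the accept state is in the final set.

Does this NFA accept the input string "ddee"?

initial (ε-close {0}): {0,2,4,6,8}
'd' @ 1: {}  — no active states
rest 'dee' ignored (set empty)
end set {} — state 1 not in

Answer: REJECT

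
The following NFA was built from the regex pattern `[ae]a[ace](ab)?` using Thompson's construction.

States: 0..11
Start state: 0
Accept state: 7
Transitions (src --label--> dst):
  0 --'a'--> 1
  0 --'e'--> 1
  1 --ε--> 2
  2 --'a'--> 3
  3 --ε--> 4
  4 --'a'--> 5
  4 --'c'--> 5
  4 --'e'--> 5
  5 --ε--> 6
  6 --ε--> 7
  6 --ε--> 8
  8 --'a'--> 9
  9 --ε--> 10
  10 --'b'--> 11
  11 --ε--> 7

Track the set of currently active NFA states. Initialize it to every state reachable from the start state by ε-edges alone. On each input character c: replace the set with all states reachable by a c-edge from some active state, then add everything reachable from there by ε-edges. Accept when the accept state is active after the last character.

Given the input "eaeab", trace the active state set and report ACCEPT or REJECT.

Answer: ACCEPT

Trace:
initial (ε-close {0}): {0}
'e' @ 1: {1,2}
'a' @ 2: {3,4}
'e' @ 3: {5,6,7,8}  (accept∈set)
'a' @ 4: {9,10}
'b' @ 5: {7,11}  (accept∈set)
final: {7,11}; accept 7 in set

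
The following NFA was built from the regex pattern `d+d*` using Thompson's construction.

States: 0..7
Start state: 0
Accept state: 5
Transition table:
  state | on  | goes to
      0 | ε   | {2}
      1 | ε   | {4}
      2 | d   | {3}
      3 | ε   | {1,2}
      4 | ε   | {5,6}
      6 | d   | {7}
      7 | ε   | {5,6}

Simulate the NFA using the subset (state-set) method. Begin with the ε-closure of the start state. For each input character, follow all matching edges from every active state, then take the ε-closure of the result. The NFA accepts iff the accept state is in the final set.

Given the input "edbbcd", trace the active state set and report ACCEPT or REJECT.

S₀ = ε-closure({0}) = {0,2}
'e' @ 1: {}  — no active states
rest 'dbbcd' ignored (set empty)
end set {} — state 5 not in

Answer: REJECT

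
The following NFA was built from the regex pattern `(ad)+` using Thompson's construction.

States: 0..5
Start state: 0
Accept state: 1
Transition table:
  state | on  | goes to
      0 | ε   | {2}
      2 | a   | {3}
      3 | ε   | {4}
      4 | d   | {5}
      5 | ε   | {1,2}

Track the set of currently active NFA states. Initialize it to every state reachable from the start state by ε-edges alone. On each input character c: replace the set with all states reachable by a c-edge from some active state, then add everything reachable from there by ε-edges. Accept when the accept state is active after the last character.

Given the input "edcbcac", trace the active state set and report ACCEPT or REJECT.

S₀ = ε-closure({0}) = {0,2}
'e' @ 1: {}  — no active states
rest 'dcbcac' ignored (set empty)
after full input: {}  (accept=1 not in)

Answer: REJECT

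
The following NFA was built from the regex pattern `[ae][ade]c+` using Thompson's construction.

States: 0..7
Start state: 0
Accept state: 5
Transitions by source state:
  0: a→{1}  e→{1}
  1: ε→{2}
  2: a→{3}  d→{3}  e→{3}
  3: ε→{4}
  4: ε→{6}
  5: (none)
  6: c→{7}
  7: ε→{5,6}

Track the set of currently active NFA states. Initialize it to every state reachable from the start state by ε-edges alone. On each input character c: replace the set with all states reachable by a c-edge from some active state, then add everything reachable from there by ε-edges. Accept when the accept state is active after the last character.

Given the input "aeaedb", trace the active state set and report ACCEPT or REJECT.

Answer: REJECT

Derivation:
S₀ = ε-closure({0}) = {0}
'a' @ 1: {1,2}
'e' @ 2: {3,4,6}
'a' @ 3: {}  — no active states
rest 'edb' ignored (set empty)
end set {} — state 5 not in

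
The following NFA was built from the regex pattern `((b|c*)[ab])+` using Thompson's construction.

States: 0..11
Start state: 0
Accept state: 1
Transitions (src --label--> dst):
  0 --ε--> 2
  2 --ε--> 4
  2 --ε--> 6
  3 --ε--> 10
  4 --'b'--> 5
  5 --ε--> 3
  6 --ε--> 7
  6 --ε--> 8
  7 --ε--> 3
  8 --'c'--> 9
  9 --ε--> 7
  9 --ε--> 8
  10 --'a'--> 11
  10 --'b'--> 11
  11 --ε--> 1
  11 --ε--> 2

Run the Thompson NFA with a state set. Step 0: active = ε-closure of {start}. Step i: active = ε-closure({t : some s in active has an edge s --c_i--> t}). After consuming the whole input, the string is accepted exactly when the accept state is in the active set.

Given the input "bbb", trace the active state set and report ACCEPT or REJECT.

S₀ = ε-closure({0}) = {0,2,3,4,6,7,8,10}
'b' @ 1: {1,2,3,4,5,6,7,8,10,11}  [accepting]
'b' @ 2: {1,2,3,4,5,6,7,8,10,11}  [accepting]
'b' @ 3: {1,2,3,4,5,6,7,8,10,11}  [accepting]
after full input: {1,2,3,4,5,6,7,8,10,11}  (accept=1 in)

Answer: ACCEPT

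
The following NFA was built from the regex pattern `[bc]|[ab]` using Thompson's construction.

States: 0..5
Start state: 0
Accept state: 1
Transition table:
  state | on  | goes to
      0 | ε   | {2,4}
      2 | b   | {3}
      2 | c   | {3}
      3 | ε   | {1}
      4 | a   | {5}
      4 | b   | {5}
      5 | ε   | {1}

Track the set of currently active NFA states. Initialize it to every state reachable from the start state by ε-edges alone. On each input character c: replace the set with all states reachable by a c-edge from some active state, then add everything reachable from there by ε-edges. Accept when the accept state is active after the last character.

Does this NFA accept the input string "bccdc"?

start: ε-closure({0}) = {0,2,4}
'b' @ 1: {1,3,5}  ✓accept
'c' @ 2: {}  — dead — no transitions
rest 'cdc' ignored (set empty)
final: {}; accept 1 not in set

Answer: REJECT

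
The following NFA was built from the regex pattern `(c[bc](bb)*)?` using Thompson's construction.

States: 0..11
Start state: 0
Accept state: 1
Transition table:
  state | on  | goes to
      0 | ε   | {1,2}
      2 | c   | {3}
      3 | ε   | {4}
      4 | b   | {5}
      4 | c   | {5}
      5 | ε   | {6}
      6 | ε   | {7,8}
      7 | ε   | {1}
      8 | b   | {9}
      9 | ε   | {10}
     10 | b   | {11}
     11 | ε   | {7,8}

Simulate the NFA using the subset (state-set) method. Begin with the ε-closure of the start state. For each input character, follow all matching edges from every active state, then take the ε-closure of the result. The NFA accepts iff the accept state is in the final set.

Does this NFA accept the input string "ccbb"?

initial (ε-close {0}): {0,1,2}
'c' @ 1: {3,4}
'c' @ 2: {1,5,6,7,8}  ✓accept
'b' @ 3: {9,10}
'b' @ 4: {1,7,8,11}  ✓accept
end set {1,7,8,11} — state 1 in

Answer: ACCEPT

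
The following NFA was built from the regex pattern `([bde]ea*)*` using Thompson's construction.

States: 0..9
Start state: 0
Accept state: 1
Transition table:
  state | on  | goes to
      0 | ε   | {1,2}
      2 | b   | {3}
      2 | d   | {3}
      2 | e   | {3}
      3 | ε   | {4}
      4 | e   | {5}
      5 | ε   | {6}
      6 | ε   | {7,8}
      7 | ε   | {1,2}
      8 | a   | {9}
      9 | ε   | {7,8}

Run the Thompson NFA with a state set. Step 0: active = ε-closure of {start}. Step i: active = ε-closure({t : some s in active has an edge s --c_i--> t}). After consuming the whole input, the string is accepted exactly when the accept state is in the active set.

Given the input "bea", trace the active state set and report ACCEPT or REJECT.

Answer: ACCEPT

Steps:
initial (ε-close {0}): {0,1,2}
'b' @ 1: {3,4}
'e' @ 2: {1,2,5,6,7,8}  [accepting]
'a' @ 3: {1,2,7,8,9}  [accepting]
after full input: {1,2,7,8,9}  (accept=1 in)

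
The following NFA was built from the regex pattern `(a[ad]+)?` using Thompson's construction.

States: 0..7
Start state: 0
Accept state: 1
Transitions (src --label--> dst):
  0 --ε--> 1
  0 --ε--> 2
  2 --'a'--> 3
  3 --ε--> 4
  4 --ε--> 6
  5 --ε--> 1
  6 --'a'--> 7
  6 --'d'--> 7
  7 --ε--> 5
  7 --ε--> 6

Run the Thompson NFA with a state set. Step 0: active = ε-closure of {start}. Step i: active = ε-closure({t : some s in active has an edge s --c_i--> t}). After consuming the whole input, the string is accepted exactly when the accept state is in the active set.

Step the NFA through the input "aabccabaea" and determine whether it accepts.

Answer: REJECT

Derivation:
S₀ = ε-closure({0}) = {0,1,2}
'a' @ 1: {3,4,6}
'a' @ 2: {1,5,6,7}  ✓accept
'b' @ 3: {}  — state set empty
rest 'ccabaea' ignored (set empty)
after full input: {}  (accept=1 not in)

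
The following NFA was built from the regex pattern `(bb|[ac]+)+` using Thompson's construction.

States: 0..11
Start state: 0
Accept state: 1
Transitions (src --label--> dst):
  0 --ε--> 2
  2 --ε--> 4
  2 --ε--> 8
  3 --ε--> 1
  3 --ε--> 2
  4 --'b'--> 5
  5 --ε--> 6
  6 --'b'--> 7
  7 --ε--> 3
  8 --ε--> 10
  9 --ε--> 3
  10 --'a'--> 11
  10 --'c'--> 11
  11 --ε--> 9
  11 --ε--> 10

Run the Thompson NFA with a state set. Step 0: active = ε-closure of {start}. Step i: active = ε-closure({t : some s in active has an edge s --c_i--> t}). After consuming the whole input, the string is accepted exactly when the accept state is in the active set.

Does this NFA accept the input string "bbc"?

S₀ = ε-closure({0}) = {0,2,4,8,10}
'b' @ 1: {5,6}
'b' @ 2: {1,2,3,4,7,8,10}  [accepting]
'c' @ 3: {1,2,3,4,8,9,10,11}  [accepting]
final: {1,2,3,4,8,9,10,11}; accept 1 in set

Answer: ACCEPT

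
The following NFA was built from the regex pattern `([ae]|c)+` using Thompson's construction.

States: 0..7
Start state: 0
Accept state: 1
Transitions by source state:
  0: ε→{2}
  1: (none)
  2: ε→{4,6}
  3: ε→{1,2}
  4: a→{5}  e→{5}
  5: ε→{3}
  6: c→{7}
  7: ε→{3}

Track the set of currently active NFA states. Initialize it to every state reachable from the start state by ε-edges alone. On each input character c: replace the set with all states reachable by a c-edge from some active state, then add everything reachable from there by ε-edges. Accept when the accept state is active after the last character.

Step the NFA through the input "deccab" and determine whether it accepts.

Answer: REJECT

Derivation:
start: ε-closure({0}) = {0,2,4,6}
'd' @ 1: {}  — dead — no transitions
rest 'eccab' ignored (set empty)
final: {}; accept 1 not in set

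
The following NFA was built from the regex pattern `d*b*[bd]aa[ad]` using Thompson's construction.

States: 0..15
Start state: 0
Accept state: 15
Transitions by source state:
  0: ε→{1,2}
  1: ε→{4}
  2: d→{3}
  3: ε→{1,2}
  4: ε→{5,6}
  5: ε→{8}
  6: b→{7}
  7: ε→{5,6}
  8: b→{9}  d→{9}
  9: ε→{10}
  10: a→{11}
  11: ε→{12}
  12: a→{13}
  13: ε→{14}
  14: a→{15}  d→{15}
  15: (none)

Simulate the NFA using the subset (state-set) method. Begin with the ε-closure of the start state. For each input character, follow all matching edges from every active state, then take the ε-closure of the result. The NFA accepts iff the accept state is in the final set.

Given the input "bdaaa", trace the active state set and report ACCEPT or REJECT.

S₀ = ε-closure({0}) = {0,1,2,4,5,6,8}
'b' @ 1: {5,6,7,8,9,10}
'd' @ 2: {9,10}
'a' @ 3: {11,12}
'a' @ 4: {13,14}
'a' @ 5: {15}  ✓accept
end set {15} — state 15 in

Answer: ACCEPT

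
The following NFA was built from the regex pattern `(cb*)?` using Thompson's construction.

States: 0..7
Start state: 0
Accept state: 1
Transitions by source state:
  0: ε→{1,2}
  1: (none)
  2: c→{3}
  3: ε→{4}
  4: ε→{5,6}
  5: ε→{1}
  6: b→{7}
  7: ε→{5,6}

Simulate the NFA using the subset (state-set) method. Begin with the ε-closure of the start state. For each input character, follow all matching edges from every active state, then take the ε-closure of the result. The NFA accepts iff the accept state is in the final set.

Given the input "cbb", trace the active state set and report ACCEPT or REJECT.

initial (ε-close {0}): {0,1,2}
'c' @ 1: {1,3,4,5,6}  [accepting]
'b' @ 2: {1,5,6,7}  [accepting]
'b' @ 3: {1,5,6,7}  [accepting]
after full input: {1,5,6,7}  (accept=1 in)

Answer: ACCEPT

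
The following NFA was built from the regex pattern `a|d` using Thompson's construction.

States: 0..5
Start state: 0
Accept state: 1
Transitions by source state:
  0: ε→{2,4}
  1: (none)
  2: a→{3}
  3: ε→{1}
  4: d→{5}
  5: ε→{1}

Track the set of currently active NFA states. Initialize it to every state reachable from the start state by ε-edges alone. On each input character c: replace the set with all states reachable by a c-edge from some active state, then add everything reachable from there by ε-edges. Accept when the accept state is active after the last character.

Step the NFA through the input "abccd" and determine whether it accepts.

Answer: REJECT

Derivation:
start: ε-closure({0}) = {0,2,4}
'a' @ 1: {1,3}  [accepting]
'b' @ 2: {}  — dead — no transitions
rest 'ccd' ignored (set empty)
end set {} — state 1 not in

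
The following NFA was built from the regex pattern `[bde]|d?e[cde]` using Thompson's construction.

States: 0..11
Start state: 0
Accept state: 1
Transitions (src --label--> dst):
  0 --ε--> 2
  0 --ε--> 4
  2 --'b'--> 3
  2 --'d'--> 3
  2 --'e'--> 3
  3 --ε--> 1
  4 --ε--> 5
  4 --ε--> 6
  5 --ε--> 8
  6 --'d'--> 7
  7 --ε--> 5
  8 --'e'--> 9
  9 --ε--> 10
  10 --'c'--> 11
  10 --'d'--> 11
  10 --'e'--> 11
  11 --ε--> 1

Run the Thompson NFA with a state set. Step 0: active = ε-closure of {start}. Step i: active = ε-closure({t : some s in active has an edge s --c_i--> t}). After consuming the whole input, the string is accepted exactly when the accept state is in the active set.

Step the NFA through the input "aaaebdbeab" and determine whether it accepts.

initial (ε-close {0}): {0,2,4,5,6,8}
'a' @ 1: {}  — state set empty
rest 'aaebdbeab' ignored (set empty)
after full input: {}  (accept=1 not in)

Answer: REJECT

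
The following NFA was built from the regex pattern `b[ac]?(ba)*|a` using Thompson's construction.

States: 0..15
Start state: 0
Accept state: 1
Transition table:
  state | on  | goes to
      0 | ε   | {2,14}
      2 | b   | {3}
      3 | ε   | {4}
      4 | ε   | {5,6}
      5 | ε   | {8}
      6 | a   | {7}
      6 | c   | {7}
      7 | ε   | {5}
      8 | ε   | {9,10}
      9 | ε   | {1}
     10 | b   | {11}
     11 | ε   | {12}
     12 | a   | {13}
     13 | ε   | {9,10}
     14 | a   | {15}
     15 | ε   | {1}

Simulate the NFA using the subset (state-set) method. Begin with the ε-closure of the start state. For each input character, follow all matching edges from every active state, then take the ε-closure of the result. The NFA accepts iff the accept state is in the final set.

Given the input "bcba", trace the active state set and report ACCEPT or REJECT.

Answer: ACCEPT

Steps:
start: ε-closure({0}) = {0,2,14}
'b' @ 1: {1,3,4,5,6,8,9,10}  (accept∈set)
'c' @ 2: {1,5,7,8,9,10}  (accept∈set)
'b' @ 3: {11,12}
'a' @ 4: {1,9,10,13}  (accept∈set)
final: {1,9,10,13}; accept 1 in set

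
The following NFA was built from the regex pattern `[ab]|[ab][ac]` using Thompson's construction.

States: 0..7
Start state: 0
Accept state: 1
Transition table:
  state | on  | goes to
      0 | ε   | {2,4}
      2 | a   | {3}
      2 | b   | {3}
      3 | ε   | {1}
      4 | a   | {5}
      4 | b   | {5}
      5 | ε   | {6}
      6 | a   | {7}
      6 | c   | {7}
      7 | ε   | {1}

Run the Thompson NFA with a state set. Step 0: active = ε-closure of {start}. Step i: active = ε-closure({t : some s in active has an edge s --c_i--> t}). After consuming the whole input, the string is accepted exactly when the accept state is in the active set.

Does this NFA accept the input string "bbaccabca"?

Answer: REJECT

Steps:
S₀ = ε-closure({0}) = {0,2,4}
'b' @ 1: {1,3,5,6}  [accepting]
'b' @ 2: {}  — no active states
rest 'accabca' ignored (set empty)
end set {} — state 1 not in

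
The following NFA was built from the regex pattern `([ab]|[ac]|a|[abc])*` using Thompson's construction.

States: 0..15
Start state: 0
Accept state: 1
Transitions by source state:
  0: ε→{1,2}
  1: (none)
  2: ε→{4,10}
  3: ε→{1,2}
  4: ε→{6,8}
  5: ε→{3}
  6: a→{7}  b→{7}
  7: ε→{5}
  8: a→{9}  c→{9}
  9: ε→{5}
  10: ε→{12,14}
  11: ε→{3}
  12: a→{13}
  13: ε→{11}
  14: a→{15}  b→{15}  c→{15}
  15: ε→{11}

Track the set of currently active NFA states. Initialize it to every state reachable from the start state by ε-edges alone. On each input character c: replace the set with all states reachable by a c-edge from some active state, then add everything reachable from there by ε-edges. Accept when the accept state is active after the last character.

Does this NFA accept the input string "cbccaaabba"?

S₀ = ε-closure({0}) = {0,1,2,4,6,8,10,12,14}
'c' @ 1: {1,2,3,4,5,6,8,9,10,11,12,14,15}  (accept∈set)
'b' @ 2: {1,2,3,4,5,6,7,8,10,11,12,14,15}  (accept∈set)
'c' @ 3: {1,2,3,4,5,6,8,9,10,11,12,14,15}  (accept∈set)
'c' @ 4: {1,2,3,4,5,6,8,9,10,11,12,14,15}  (accept∈set)
'a' @ 5: {1,2,3,4,5,6,7,8,9,10,11,12,13,14,15}  (accept∈set)
'a' @ 6: {1,2,3,4,5,6,7,8,9,10,11,12,13,14,15}  (accept∈set)
'a' @ 7: {1,2,3,4,5,6,7,8,9,10,11,12,13,14,15}  (accept∈set)
'b' @ 8: {1,2,3,4,5,6,7,8,10,11,12,14,15}  (accept∈set)
'b' @ 9: {1,2,3,4,5,6,7,8,10,11,12,14,15}  (accept∈set)
'a' @ 10: {1,2,3,4,5,6,7,8,9,10,11,12,13,14,15}  (accept∈set)
final: {1,2,3,4,5,6,7,8,9,10,11,12,13,14,15}; accept 1 in set

Answer: ACCEPT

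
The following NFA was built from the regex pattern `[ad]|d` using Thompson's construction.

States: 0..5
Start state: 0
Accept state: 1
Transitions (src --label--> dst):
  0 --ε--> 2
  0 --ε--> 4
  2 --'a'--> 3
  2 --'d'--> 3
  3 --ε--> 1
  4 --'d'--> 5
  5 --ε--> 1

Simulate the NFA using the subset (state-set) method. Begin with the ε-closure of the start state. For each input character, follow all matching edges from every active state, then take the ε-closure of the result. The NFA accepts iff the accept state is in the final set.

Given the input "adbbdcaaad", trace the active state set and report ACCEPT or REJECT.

S₀ = ε-closure({0}) = {0,2,4}
'a' @ 1: {1,3}  (accept∈set)
'd' @ 2: {}  — dead — no transitions
rest 'bbdcaaad' ignored (set empty)
final: {}; accept 1 not in set

Answer: REJECT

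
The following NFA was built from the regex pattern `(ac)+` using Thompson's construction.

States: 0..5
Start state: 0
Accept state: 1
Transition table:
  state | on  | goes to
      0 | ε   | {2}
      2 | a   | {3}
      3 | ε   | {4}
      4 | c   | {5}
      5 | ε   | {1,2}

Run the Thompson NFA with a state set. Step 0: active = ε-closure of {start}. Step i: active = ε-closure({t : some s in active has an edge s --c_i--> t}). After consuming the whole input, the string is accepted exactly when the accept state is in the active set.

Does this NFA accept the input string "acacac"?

Answer: ACCEPT

Derivation:
S₀ = ε-closure({0}) = {0,2}
'a' @ 1: {3,4}
'c' @ 2: {1,2,5}  (accept∈set)
'a' @ 3: {3,4}
'c' @ 4: {1,2,5}  (accept∈set)
'a' @ 5: {3,4}
'c' @ 6: {1,2,5}  (accept∈set)
after full input: {1,2,5}  (accept=1 in)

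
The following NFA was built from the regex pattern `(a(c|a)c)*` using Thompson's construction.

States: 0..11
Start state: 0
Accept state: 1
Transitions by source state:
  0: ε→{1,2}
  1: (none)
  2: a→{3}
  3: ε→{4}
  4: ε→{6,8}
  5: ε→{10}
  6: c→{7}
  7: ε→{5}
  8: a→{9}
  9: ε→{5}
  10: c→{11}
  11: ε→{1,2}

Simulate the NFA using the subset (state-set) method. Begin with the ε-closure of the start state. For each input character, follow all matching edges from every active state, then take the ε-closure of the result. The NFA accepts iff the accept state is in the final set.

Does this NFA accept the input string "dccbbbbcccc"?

initial (ε-close {0}): {0,1,2}
'd' @ 1: {}  — dead — no transitions
rest 'ccbbbbcccc' ignored (set empty)
final: {}; accept 1 not in set

Answer: REJECT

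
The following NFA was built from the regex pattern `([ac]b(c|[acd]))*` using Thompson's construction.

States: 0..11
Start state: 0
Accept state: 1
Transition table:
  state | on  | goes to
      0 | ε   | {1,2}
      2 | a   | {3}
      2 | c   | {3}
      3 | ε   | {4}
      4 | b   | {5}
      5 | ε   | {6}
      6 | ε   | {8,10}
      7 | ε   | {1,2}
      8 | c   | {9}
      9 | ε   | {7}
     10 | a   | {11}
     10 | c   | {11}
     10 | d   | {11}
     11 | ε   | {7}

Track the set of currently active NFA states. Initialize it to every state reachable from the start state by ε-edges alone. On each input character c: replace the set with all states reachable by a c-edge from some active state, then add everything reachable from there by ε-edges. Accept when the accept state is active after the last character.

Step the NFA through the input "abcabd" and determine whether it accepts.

S₀ = ε-closure({0}) = {0,1,2}
'a' @ 1: {3,4}
'b' @ 2: {5,6,8,10}
'c' @ 3: {1,2,7,9,11}  ✓accept
'a' @ 4: {3,4}
'b' @ 5: {5,6,8,10}
'd' @ 6: {1,2,7,11}  ✓accept
end set {1,2,7,11} — state 1 in

Answer: ACCEPT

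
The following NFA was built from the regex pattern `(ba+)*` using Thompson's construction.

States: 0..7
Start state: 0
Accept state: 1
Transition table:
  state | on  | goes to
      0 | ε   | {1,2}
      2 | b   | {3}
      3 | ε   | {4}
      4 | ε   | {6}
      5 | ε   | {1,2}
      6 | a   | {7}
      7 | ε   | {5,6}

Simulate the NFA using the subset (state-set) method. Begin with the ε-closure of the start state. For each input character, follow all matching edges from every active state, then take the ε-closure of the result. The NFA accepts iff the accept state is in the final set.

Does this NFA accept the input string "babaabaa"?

S₀ = ε-closure({0}) = {0,1,2}
'b' @ 1: {3,4,6}
'a' @ 2: {1,2,5,6,7}  ✓accept
'b' @ 3: {3,4,6}
'a' @ 4: {1,2,5,6,7}  ✓accept
'a' @ 5: {1,2,5,6,7}  ✓accept
'b' @ 6: {3,4,6}
'a' @ 7: {1,2,5,6,7}  ✓accept
'a' @ 8: {1,2,5,6,7}  ✓accept
final: {1,2,5,6,7}; accept 1 in set

Answer: ACCEPT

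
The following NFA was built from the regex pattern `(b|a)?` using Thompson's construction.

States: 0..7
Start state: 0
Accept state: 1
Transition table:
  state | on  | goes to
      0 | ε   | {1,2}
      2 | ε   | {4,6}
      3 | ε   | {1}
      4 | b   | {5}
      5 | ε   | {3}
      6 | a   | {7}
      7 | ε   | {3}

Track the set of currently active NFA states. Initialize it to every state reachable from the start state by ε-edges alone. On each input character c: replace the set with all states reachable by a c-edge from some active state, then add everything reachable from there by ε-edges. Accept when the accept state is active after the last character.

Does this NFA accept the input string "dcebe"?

S₀ = ε-closure({0}) = {0,1,2,4,6}
'd' @ 1: {}  — state set empty
rest 'cebe' ignored (set empty)
final: {}; accept 1 not in set

Answer: REJECT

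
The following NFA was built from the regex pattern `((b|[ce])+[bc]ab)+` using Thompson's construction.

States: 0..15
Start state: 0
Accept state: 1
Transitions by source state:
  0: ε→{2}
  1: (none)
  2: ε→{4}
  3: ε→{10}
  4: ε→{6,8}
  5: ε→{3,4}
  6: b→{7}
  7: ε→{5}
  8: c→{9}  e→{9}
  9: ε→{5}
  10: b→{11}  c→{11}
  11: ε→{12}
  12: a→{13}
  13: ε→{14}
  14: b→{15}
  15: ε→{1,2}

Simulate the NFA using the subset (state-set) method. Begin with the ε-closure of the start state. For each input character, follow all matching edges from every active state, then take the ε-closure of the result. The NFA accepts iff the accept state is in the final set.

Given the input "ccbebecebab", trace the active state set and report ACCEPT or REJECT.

Answer: ACCEPT

Trace:
start: ε-closure({0}) = {0,2,4,6,8}
'c' @ 1: {3,4,5,6,8,9,10}
'c' @ 2: {3,4,5,6,8,9,10,11,12}
'b' @ 3: {3,4,5,6,7,8,10,11,12}
'e' @ 4: {3,4,5,6,8,9,10}
'b' @ 5: {3,4,5,6,7,8,10,11,12}
'e' @ 6: {3,4,5,6,8,9,10}
'c' @ 7: {3,4,5,6,8,9,10,11,12}
'e' @ 8: {3,4,5,6,8,9,10}
'b' @ 9: {3,4,5,6,7,8,10,11,12}
'a' @ 10: {13,14}
'b' @ 11: {1,2,4,6,8,15}  [accepting]
after full input: {1,2,4,6,8,15}  (accept=1 in)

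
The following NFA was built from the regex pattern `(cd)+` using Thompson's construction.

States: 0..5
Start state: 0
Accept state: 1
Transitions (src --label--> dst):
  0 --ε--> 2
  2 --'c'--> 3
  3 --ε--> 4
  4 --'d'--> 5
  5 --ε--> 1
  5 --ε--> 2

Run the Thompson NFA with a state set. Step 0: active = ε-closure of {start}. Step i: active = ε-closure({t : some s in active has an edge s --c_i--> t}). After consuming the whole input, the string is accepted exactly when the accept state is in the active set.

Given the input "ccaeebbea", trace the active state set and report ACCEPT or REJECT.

Answer: REJECT

Trace:
S₀ = ε-closure({0}) = {0,2}
'c' @ 1: {3,4}
'c' @ 2: {}  — state set empty
rest 'aeebbea' ignored (set empty)
end set {} — state 1 not in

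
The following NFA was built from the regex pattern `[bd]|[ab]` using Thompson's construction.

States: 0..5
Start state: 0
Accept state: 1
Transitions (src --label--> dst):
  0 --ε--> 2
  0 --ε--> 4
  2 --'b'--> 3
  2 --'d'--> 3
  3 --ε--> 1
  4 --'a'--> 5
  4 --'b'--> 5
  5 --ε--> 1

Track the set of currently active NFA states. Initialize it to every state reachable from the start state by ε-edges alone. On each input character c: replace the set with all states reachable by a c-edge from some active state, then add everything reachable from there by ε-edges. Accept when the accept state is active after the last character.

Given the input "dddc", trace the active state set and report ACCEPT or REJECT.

start: ε-closure({0}) = {0,2,4}
'd' @ 1: {1,3}  (accept∈set)
'd' @ 2: {}  — dead — no transitions
rest 'dc' ignored (set empty)
after full input: {}  (accept=1 not in)

Answer: REJECT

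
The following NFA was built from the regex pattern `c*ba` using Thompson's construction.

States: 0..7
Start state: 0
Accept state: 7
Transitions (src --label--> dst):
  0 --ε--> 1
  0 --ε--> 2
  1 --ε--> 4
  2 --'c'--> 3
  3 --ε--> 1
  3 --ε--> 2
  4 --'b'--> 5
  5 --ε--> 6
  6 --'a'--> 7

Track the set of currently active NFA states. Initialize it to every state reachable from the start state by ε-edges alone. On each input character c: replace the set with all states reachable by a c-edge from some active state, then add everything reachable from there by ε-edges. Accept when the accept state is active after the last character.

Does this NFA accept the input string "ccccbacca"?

S₀ = ε-closure({0}) = {0,1,2,4}
'c' @ 1: {1,2,3,4}
'c' @ 2: {1,2,3,4}
'c' @ 3: {1,2,3,4}
'c' @ 4: {1,2,3,4}
'b' @ 5: {5,6}
'a' @ 6: {7}  ✓accept
'c' @ 7: {}  — no active states
rest 'ca' ignored (set empty)
after full input: {}  (accept=7 not in)

Answer: REJECT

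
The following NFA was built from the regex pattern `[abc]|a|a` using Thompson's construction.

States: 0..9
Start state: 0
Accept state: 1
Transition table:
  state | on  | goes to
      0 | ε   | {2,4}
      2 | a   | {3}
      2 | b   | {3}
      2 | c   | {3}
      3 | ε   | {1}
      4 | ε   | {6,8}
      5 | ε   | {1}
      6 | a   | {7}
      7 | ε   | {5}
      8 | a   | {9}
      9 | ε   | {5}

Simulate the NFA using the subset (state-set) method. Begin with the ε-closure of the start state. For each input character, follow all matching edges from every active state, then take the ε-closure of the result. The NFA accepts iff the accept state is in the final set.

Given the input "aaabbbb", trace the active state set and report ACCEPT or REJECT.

Answer: REJECT

Derivation:
S₀ = ε-closure({0}) = {0,2,4,6,8}
'a' @ 1: {1,3,5,7,9}  (accept∈set)
'a' @ 2: {}  — dead — no transitions
rest 'abbbb' ignored (set empty)
after full input: {}  (accept=1 not in)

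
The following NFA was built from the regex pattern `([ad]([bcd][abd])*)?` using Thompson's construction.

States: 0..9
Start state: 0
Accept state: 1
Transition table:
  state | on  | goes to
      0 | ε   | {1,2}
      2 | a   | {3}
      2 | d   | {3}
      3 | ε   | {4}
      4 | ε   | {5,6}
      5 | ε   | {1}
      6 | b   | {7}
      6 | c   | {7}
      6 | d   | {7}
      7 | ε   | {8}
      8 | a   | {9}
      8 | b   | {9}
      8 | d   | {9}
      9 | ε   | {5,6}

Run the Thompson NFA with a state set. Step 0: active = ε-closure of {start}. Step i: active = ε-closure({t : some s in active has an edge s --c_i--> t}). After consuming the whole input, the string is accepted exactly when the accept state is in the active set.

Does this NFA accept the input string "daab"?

start: ε-closure({0}) = {0,1,2}
'd' @ 1: {1,3,4,5,6}  (accept∈set)
'a' @ 2: {}  — dead — no transitions
rest 'ab' ignored (set empty)
end set {} — state 1 not in

Answer: REJECT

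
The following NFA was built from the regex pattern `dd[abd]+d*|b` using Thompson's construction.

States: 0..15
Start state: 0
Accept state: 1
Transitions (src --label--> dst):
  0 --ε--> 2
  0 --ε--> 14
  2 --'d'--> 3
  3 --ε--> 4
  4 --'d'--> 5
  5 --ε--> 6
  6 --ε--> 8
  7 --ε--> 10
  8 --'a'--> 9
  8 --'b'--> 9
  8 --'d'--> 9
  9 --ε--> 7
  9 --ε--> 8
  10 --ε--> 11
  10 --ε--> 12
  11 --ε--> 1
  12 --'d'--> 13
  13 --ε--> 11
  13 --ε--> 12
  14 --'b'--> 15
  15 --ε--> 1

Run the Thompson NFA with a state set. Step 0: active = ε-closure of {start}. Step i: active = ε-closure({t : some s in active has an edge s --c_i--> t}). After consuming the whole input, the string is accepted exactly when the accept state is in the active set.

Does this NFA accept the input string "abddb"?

Answer: REJECT

Derivation:
S₀ = ε-closure({0}) = {0,2,14}
'a' @ 1: {}  — dead — no transitions
rest 'bddb' ignored (set empty)
end set {} — state 1 not in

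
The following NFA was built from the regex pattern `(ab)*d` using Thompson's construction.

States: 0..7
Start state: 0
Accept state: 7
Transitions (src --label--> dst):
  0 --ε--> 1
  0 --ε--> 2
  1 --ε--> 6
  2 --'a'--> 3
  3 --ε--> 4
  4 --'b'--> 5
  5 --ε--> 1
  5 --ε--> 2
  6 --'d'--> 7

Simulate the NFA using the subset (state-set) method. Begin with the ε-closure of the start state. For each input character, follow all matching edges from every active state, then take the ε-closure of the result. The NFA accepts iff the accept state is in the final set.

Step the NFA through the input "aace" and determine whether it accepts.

Answer: REJECT

Steps:
S₀ = ε-closure({0}) = {0,1,2,6}
'a' @ 1: {3,4}
'a' @ 2: {}  — dead — no transitions
rest 'ce' ignored (set empty)
final: {}; accept 7 not in set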